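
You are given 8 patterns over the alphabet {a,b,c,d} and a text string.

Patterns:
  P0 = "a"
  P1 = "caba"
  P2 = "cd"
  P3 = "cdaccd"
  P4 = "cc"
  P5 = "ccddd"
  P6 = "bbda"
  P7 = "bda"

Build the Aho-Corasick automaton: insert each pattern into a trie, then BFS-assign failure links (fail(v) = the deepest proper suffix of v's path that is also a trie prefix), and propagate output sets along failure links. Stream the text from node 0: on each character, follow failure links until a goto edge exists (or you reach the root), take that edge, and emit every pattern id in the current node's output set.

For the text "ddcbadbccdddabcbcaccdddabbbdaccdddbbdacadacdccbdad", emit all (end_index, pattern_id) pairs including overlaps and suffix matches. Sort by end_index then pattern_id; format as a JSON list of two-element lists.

Construct AC machine:
Trie (insert patterns):
  n0 'ε': a→1 b→15 c→2
  n1 'a': ·  [P0 ends]
  n2 'c': a→3 c→11 d→6
  n3 'ca': b→4
  n4 'cab': a→5
  n5 'caba': ·  [P1 ends]
  n6 'cd': a→7  [P2 ends]
  n7 'cda': c→8
  n8 'cdac': c→9
  n9 'cdacc': d→10
  n10 'cdaccd': ·  [P3 ends]
  n11 'cc': d→12  [P4 ends]
  n12 'ccd': d→13
  n13 'ccdd': d→14
  n14 'ccddd': ·  [P5 ends]
  n15 'b': b→16 d→19
  n16 'bb': d→17
  n17 'bbd': a→18
  n18 'bbda': ·  [P6 ends]
  n19 'bd': a→20
  n20 'bda': ·  [P7 ends]

BFS fail/out derivation:
  fail(1) 'a': from fail(0)=0 chase 'a': 0 ⇒ 0;  out={0}∪out(0)={0}
  fail(2) 'c': from fail(0)=0 chase 'c': 0 ⇒ 0;  out=∅∪out(0)=∅
  fail(15) 'b': from fail(0)=0 chase 'b': 0 ⇒ 0;  out=∅∪out(0)=∅
  fail(3) 'ca': from fail(2)=0 chase 'a': 0 ⇒ 1;  out=∅∪out(1)={0}
  fail(6) 'cd': from fail(2)=0 chase 'd': 0 ⇒ 0;  out={2}∪out(0)={2}
  fail(11) 'cc': from fail(2)=0 chase 'c': 0 ⇒ 2;  out={4}∪out(2)={4}
  fail(16) 'bb': from fail(15)=0 chase 'b': 0 ⇒ 15;  out=∅∪out(15)=∅
  fail(19) 'bd': from fail(15)=0 chase 'd': 0 ⇒ 0;  out=∅∪out(0)=∅
  fail(4) 'cab': from fail(3)=1 chase 'b': 1→0 ⇒ 15;  out=∅∪out(15)=∅
  fail(7) 'cda': from fail(6)=0 chase 'a': 0 ⇒ 1;  out=∅∪out(1)={0}
  fail(12) 'ccd': from fail(11)=2 chase 'd': 2 ⇒ 6;  out=∅∪out(6)={2}
  fail(17) 'bbd': from fail(16)=15 chase 'd': 15 ⇒ 19;  out=∅∪out(19)=∅
  fail(20) 'bda': from fail(19)=0 chase 'a': 0 ⇒ 1;  out={7}∪out(1)={0,7}
  fail(5) 'caba': from fail(4)=15 chase 'a': 15→0 ⇒ 1;  out={1}∪out(1)={0,1}
  fail(8) 'cdac': from fail(7)=1 chase 'c': 1→0 ⇒ 2;  out=∅∪out(2)=∅
  fail(13) 'ccdd': from fail(12)=6 chase 'd': 6→0 ⇒ 0;  out=∅∪out(0)=∅
  fail(18) 'bbda': from fail(17)=19 chase 'a': 19 ⇒ 20;  out={6}∪out(20)={0,6,7}
  fail(9) 'cdacc': from fail(8)=2 chase 'c': 2 ⇒ 11;  out=∅∪out(11)={4}
  fail(14) 'ccddd': from fail(13)=0 chase 'd': 0 ⇒ 0;  out={5}∪out(0)={5}
  fail(10) 'cdaccd': from fail(9)=11 chase 'd': 11 ⇒ 12;  out={3}∪out(12)={2,3}

Text stream:
i=0 'd': node 0→0
i=1 'd': node 0→0
i=2 'c': node 0→2
i=3 'b': node 2→15 ·f
i=4 'a': node 15→1 ·f  emit P0@[4:4]
i=5 'd': node 1→0 ·f
i=6 'b': node 0→15
i=7 'c': node 15→2 ·f
i=8 'c': node 2→11  emit P4@[7:8]
i=9 'd': node 11→12  emit P2@[8:9]
i=10 'd': node 12→13
i=11 'd': node 13→14  emit P5@[7:11]
i=12 'a': node 14→1 ·f  emit P0@[12:12]
i=13 'b': node 1→15 ·f
i=14 'c': node 15→2 ·f
i=15 'b': node 2→15 ·f
i=16 'c': node 15→2 ·f
i=17 'a': node 2→3  emit P0@[17:17]
i=18 'c': node 3→2 ·f
i=19 'c': node 2→11  emit P4@[18:19]
i=20 'd': node 11→12  emit P2@[19:20]
i=21 'd': node 12→13
i=22 'd': node 13→14  emit P5@[18:22]
i=23 'a': node 14→1 ·f  emit P0@[23:23]
i=24 'b': node 1→15 ·f
i=25 'b': node 15→16
i=26 'b': node 16→16 ·f
i=27 'd': node 16→17
i=28 'a': node 17→18  emit P0@[28:28],P6@[25:28],P7@[26:28]
i=29 'c': node 18→2 ·f
i=30 'c': node 2→11  emit P4@[29:30]
i=31 'd': node 11→12  emit P2@[30:31]
i=32 'd': node 12→13
i=33 'd': node 13→14  emit P5@[29:33]
i=34 'b': node 14→15 ·f
i=35 'b': node 15→16
i=36 'd': node 16→17
i=37 'a': node 17→18  emit P0@[37:37],P6@[34:37],P7@[35:37]
i=38 'c': node 18→2 ·f
i=39 'a': node 2→3  emit P0@[39:39]
i=40 'd': node 3→0 ·f
i=41 'a': node 0→1  emit P0@[41:41]
i=42 'c': node 1→2 ·f
i=43 'd': node 2→6  emit P2@[42:43]
i=44 'c': node 6→2 ·f
i=45 'c': node 2→11  emit P4@[44:45]
i=46 'b': node 11→15 ·f
i=47 'd': node 15→19
i=48 'a': node 19→20  emit P0@[48:48],P7@[46:48]
i=49 'd': node 20→0 ·f

All matches (sorted): [[4,0],[8,4],[9,2],[11,5],[12,0],[17,0],[19,4],[20,2],[22,5],[23,0],[28,0],[28,6],[28,7],[30,4],[31,2],[33,5],[37,0],[37,6],[37,7],[39,0],[41,0],[43,2],[45,4],[48,0],[48,7]]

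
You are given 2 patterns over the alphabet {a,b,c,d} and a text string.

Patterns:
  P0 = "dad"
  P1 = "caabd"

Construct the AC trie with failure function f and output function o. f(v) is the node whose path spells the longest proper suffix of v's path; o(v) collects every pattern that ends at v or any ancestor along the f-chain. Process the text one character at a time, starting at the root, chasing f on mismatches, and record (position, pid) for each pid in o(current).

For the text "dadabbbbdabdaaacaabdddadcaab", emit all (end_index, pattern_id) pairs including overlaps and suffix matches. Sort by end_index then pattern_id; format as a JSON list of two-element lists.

Build:
Trie nodes:
  n0 'ε': c→4 d→1
  n1 'd': a→2
  n2 'da': d→3
  n3 'dad': ·  [P0 ends]
  n4 'c': a→5
  n5 'ca': a→6
  n6 'caa': b→7
  n7 'caab': d→8
  n8 'caabd': ·  [P1 ends]

BFS fail/out derivation:
  n1('d'): parent n0 fail=0; on 'd' 0 → fail=0;  out ∅∪∅=∅
  n4('c'): parent n0 fail=0; on 'c' 0 → fail=0;  out ∅∪∅=∅
  n2('da'): parent n1 fail=0; on 'a' 0 → fail=0;  out ∅∪∅=∅
  n5('ca'): parent n4 fail=0; on 'a' 0 → fail=0;  out ∅∪∅=∅
  n3('dad'): parent n2 fail=0; on 'd' 0 → fail=1;  out {0}∪∅={0}
  n6('caa'): parent n5 fail=0; on 'a' 0 → fail=0;  out ∅∪∅=∅
  n7('caab'): parent n6 fail=0; on 'b' 0 → fail=0;  out ∅∪∅=∅
  n8('caabd'): parent n7 fail=0; on 'd' 0 → fail=1;  out {1}∪∅={1}

Run:
pos 0 'd': at 1
pos 1 'a': at 2
pos 2 'd': at 3  → match P0@[0:2]
pos 3 'a': at 2 ·f
pos 4 'b': at 0 ·f
pos 5 'b': at 0
pos 6 'b': at 0
pos 7 'b': at 0
pos 8 'd': at 1
pos 9 'a': at 2
pos 10 'b': at 0 ·f
pos 11 'd': at 1
pos 12 'a': at 2
pos 13 'a': at 0 ·f
pos 14 'a': at 0
pos 15 'c': at 4
pos 16 'a': at 5
pos 17 'a': at 6
pos 18 'b': at 7
pos 19 'd': at 8  → match P1@[15:19]
pos 20 'd': at 1 ·f
pos 21 'd': at 1 ·f
pos 22 'a': at 2
pos 23 'd': at 3  → match P0@[21:23]
pos 24 'c': at 4 ·f
pos 25 'a': at 5
pos 26 'a': at 6
pos 27 'b': at 7

All matches (sorted): [[2,0],[19,1],[23,0]]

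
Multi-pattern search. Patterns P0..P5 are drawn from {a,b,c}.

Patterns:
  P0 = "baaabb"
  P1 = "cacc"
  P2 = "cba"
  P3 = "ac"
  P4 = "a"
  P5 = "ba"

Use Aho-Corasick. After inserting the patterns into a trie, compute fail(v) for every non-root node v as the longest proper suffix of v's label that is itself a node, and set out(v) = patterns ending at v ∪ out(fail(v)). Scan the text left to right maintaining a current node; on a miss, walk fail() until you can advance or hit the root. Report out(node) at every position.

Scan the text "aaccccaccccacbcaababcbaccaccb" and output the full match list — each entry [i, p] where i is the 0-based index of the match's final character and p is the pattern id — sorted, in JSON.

Build:
Trie (insert patterns):
  0='ε' goto a→13 b→1 c→7
  1='b' goto a→2
  2='ba' goto a→3  [P5 ends]
  3='baa' goto a→4
  4='baaa' goto b→5
  5='baaab' goto b→6
  6='baaabb' goto ·  [P0 ends]
  7='c' goto a→8 b→11
  8='ca' goto c→9
  9='cac' goto c→10
  10='cacc' goto ·  [P1 ends]
  11='cb' goto a→12
  12='cba' goto ·  [P2 ends]
  13='a' goto c→14  [P4 ends]
  14='ac' goto ·  [P3 ends]

Failure links (BFS by depth):
  fail(1) 'b': from fail(0)=0 chase 'b': 0 ⇒ 0;  out=∅∪out(0)=∅
  fail(7) 'c': from fail(0)=0 chase 'c': 0 ⇒ 0;  out=∅∪out(0)=∅
  fail(13) 'a': from fail(0)=0 chase 'a': 0 ⇒ 0;  out={4}∪out(0)={4}
  fail(2) 'ba': from fail(1)=0 chase 'a': 0 ⇒ 13;  out={5}∪out(13)={4,5}
  fail(8) 'ca': from fail(7)=0 chase 'a': 0 ⇒ 13;  out=∅∪out(13)={4}
  fail(11) 'cb': from fail(7)=0 chase 'b': 0 ⇒ 1;  out=∅∪out(1)=∅
  fail(14) 'ac': from fail(13)=0 chase 'c': 0 ⇒ 7;  out={3}∪out(7)={3}
  fail(3) 'baa': from fail(2)=13 chase 'a': 13→0 ⇒ 13;  out=∅∪out(13)={4}
  fail(9) 'cac': from fail(8)=13 chase 'c': 13 ⇒ 14;  out=∅∪out(14)={3}
  fail(12) 'cba': from fail(11)=1 chase 'a': 1 ⇒ 2;  out={2}∪out(2)={2,4,5}
  fail(4) 'baaa': from fail(3)=13 chase 'a': 13→0 ⇒ 13;  out=∅∪out(13)={4}
  fail(10) 'cacc': from fail(9)=14 chase 'c': 14→7→0 ⇒ 7;  out={1}∪out(7)={1}
  fail(5) 'baaab': from fail(4)=13 chase 'b': 13→0 ⇒ 1;  out=∅∪out(1)=∅
  fail(6) 'baaabb': from fail(5)=1 chase 'b': 1→0 ⇒ 1;  out={0}∪out(1)={0}

Scan:
[0] read 'a'  n0⇒n13  emit P4@[0:0]
[1] read 'a'  n13⇒n13 ·f  emit P4@[1:1]
[2] read 'c'  n13⇒n14  emit P3@[1:2]
[3] read 'c'  n14⇒n7 ·f
[4] read 'c'  n7⇒n7 ·f
[5] read 'c'  n7⇒n7 ·f
[6] read 'a'  n7⇒n8  emit P4@[6:6]
[7] read 'c'  n8⇒n9  emit P3@[6:7]
[8] read 'c'  n9⇒n10  emit P1@[5:8]
[9] read 'c'  n10⇒n7 ·f
[10] read 'c'  n7⇒n7 ·f
[11] read 'a'  n7⇒n8  emit P4@[11:11]
[12] read 'c'  n8⇒n9  emit P3@[11:12]
[13] read 'b'  n9⇒n11 ·f
[14] read 'c'  n11⇒n7 ·f
[15] read 'a'  n7⇒n8  emit P4@[15:15]
[16] read 'a'  n8⇒n13 ·f  emit P4@[16:16]
[17] read 'b'  n13⇒n1 ·f
[18] read 'a'  n1⇒n2  emit P4@[18:18],P5@[17:18]
[19] read 'b'  n2⇒n1 ·f
[20] read 'c'  n1⇒n7 ·f
[21] read 'b'  n7⇒n11
[22] read 'a'  n11⇒n12  emit P2@[20:22],P4@[22:22],P5@[21:22]
[23] read 'c'  n12⇒n14 ·f  emit P3@[22:23]
[24] read 'c'  n14⇒n7 ·f
[25] read 'a'  n7⇒n8  emit P4@[25:25]
[26] read 'c'  n8⇒n9  emit P3@[25:26]
[27] read 'c'  n9⇒n10  emit P1@[24:27]
[28] read 'b'  n10⇒n11 ·f

All matches (sorted): [[0,4],[1,4],[2,3],[6,4],[7,3],[8,1],[11,4],[12,3],[15,4],[16,4],[18,4],[18,5],[22,2],[22,4],[22,5],[23,3],[25,4],[26,3],[27,1]]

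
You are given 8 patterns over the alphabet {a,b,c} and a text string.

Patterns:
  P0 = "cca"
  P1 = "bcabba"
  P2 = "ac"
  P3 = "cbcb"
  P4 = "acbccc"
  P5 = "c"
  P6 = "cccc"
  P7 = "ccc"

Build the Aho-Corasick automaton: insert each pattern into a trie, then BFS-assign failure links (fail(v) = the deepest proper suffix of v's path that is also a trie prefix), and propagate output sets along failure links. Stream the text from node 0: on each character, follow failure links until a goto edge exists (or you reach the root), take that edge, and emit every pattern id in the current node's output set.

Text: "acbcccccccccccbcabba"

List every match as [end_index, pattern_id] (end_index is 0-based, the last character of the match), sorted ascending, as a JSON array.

Build automaton:
Trie nodes:
  0='ε' goto a→10 b→4 c→1
  1='c' goto b→12 c→2  ←P5
  2='cc' goto a→3 c→19
  3='cca' goto ·  ←P0
  4='b' goto c→5
  5='bc' goto a→6
  6='bca' goto b→7
  7='bcab' goto b→8
  8='bcabb' goto a→9
  9='bcabba' goto ·  ←P1
  10='a' goto c→11
  11='ac' goto b→15  ←P2
  12='cb' goto c→13
  13='cbc' goto b→14
  14='cbcb' goto ·  ←P3
  15='acb' goto c→16
  16='acbc' goto c→17
  17='acbcc' goto c→18
  18='acbccc' goto ·  ←P4
  19='ccc' goto c→20  ←P7
  20='cccc' goto ·  ←P6

BFS fail/out derivation:
  n1('c'): parent n0 fail=0; on 'c' 0 → fail=0;  out {5}∪∅={5}
  n4('b'): parent n0 fail=0; on 'b' 0 → fail=0;  out ∅∪∅=∅
  n10('a'): parent n0 fail=0; on 'a' 0 → fail=0;  out ∅∪∅=∅
  n2('cc'): parent n1 fail=0; on 'c' 0 → fail=1;  out ∅∪{5}={5}
  n5('bc'): parent n4 fail=0; on 'c' 0 → fail=1;  out ∅∪{5}={5}
  n11('ac'): parent n10 fail=0; on 'c' 0 → fail=1;  out {2}∪{5}={2,5}
  n12('cb'): parent n1 fail=0; on 'b' 0 → fail=4;  out ∅∪∅=∅
  n3('cca'): parent n2 fail=1; on 'a' 1→0 → fail=10;  out {0}∪∅={0}
  n6('bca'): parent n5 fail=1; on 'a' 1→0 → fail=10;  out ∅∪∅=∅
  n13('cbc'): parent n12 fail=4; on 'c' 4 → fail=5;  out ∅∪{5}={5}
  n15('acb'): parent n11 fail=1; on 'b' 1 → fail=12;  out ∅∪∅=∅
  n19('ccc'): parent n2 fail=1; on 'c' 1 → fail=2;  out {7}∪{5}={5,7}
  n7('bcab'): parent n6 fail=10; on 'b' 10→0 → fail=4;  out ∅∪∅=∅
  n14('cbcb'): parent n13 fail=5; on 'b' 5→1 → fail=12;  out {3}∪∅={3}
  n16('acbc'): parent n15 fail=12; on 'c' 12 → fail=13;  out ∅∪{5}={5}
  n20('cccc'): parent n19 fail=2; on 'c' 2 → fail=19;  out {6}∪{5,7}={5,6,7}
  n8('bcabb'): parent n7 fail=4; on 'b' 4→0 → fail=4;  out ∅∪∅=∅
  n17('acbcc'): parent n16 fail=13; on 'c' 13→5→1 → fail=2;  out ∅∪{5}={5}
  n9('bcabba'): parent n8 fail=4; on 'a' 4→0 → fail=10;  out {1}∪∅={1}
  n18('acbccc'): parent n17 fail=2; on 'c' 2 → fail=19;  out {4}∪{5,7}={4,5,7}

Scan:
[0] read 'a'  n0⇒n10
[1] read 'c'  n10⇒n11  emit P2@[0:1],P5@[1:1]
[2] read 'b'  n11⇒n15
[3] read 'c'  n15⇒n16  emit P5@[3:3]
[4] read 'c'  n16⇒n17  emit P5@[4:4]
[5] read 'c'  n17⇒n18  emit P4@[0:5],P5@[5:5],P7@[3:5]
[6] read 'c'  n18⇒n20 (via fail)  emit P5@[6:6],P6@[3:6],P7@[4:6]
[7] read 'c'  n20⇒n20 (via fail)  emit P5@[7:7],P6@[4:7],P7@[5:7]
[8] read 'c'  n20⇒n20 (via fail)  emit P5@[8:8],P6@[5:8],P7@[6:8]
[9] read 'c'  n20⇒n20 (via fail)  emit P5@[9:9],P6@[6:9],P7@[7:9]
[10] read 'c'  n20⇒n20 (via fail)  emit P5@[10:10],P6@[7:10],P7@[8:10]
[11] read 'c'  n20⇒n20 (via fail)  emit P5@[11:11],P6@[8:11],P7@[9:11]
[12] read 'c'  n20⇒n20 (via fail)  emit P5@[12:12],P6@[9:12],P7@[10:12]
[13] read 'c'  n20⇒n20 (via fail)  emit P5@[13:13],P6@[10:13],P7@[11:13]
[14] read 'b'  n20⇒n12 (via fail)
[15] read 'c'  n12⇒n13  emit P5@[15:15]
[16] read 'a'  n13⇒n6 (via fail)
[17] read 'b'  n6⇒n7
[18] read 'b'  n7⇒n8
[19] read 'a'  n8⇒n9  emit P1@[14:19]

Matches: [[1,2],[1,5],[3,5],[4,5],[5,4],[5,5],[5,7],[6,5],[6,6],[6,7],[7,5],[7,6],[7,7],[8,5],[8,6],[8,7],[9,5],[9,6],[9,7],[10,5],[10,6],[10,7],[11,5],[11,6],[11,7],[12,5],[12,6],[12,7],[13,5],[13,6],[13,7],[15,5],[19,1]]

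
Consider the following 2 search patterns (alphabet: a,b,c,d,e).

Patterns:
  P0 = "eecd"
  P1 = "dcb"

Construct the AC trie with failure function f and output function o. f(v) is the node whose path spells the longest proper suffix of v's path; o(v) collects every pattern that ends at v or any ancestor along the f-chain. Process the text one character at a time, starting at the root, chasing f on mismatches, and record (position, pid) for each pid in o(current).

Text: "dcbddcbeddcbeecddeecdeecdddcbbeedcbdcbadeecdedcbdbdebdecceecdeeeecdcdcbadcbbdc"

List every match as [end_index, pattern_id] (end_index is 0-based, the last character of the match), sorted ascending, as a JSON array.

Construct AC machine:
Trie nodes:
  0='ε' goto d→5 e→1
  1='e' goto e→2
  2='ee' goto c→3
  3='eec' goto d→4
  4='eecd' goto ·  ←P0
  5='d' goto c→6
  6='dc' goto b→7
  7='dcb' goto ·  ←P1

BFS fail/out derivation:
  fail(1) 'e': from fail(0)=0 chase 'e': 0 ⇒ 0;  out=∅∪out(0)=∅
  fail(5) 'd': from fail(0)=0 chase 'd': 0 ⇒ 0;  out=∅∪out(0)=∅
  fail(2) 'ee': from fail(1)=0 chase 'e': 0 ⇒ 1;  out=∅∪out(1)=∅
  fail(6) 'dc': from fail(5)=0 chase 'c': 0 ⇒ 0;  out=∅∪out(0)=∅
  fail(3) 'eec': from fail(2)=1 chase 'c': 1→0 ⇒ 0;  out=∅∪out(0)=∅
  fail(7) 'dcb': from fail(6)=0 chase 'b': 0 ⇒ 0;  out={1}∪out(0)={1}
  fail(4) 'eecd': from fail(3)=0 chase 'd': 0 ⇒ 5;  out={0}∪out(5)={0}

Run:
[0] read 'd'  n0⇒n5
[1] read 'c'  n5⇒n6
[2] read 'b'  n6⇒n7  → match P1@[0:2]
[3] read 'd'  n7⇒n5 (via fail)
[4] read 'd'  n5⇒n5 (via fail)
[5] read 'c'  n5⇒n6
[6] read 'b'  n6⇒n7  → match P1@[4:6]
[7] read 'e'  n7⇒n1 (via fail)
[8] read 'd'  n1⇒n5 (via fail)
[9] read 'd'  n5⇒n5 (via fail)
[10] read 'c'  n5⇒n6
[11] read 'b'  n6⇒n7  → match P1@[9:11]
[12] read 'e'  n7⇒n1 (via fail)
[13] read 'e'  n1⇒n2
[14] read 'c'  n2⇒n3
[15] read 'd'  n3⇒n4  → match P0@[12:15]
[16] read 'd'  n4⇒n5 (via fail)
[17] read 'e'  n5⇒n1 (via fail)
[18] read 'e'  n1⇒n2
[19] read 'c'  n2⇒n3
[20] read 'd'  n3⇒n4  → match P0@[17:20]
[21] read 'e'  n4⇒n1 (via fail)
[22] read 'e'  n1⇒n2
[23] read 'c'  n2⇒n3
[24] read 'd'  n3⇒n4  → match P0@[21:24]
[25] read 'd'  n4⇒n5 (via fail)
[26] read 'd'  n5⇒n5 (via fail)
[27] read 'c'  n5⇒n6
[28] read 'b'  n6⇒n7  → match P1@[26:28]
[29] read 'b'  n7⇒n0 (via fail)
[30] read 'e'  n0⇒n1
[31] read 'e'  n1⇒n2
[32] read 'd'  n2⇒n5 (via fail)
[33] read 'c'  n5⇒n6
[34] read 'b'  n6⇒n7  → match P1@[32:34]
[35] read 'd'  n7⇒n5 (via fail)
[36] read 'c'  n5⇒n6
[37] read 'b'  n6⇒n7  → match P1@[35:37]
[38] read 'a'  n7⇒n0 (via fail)
[39] read 'd'  n0⇒n5
[40] read 'e'  n5⇒n1 (via fail)
[41] read 'e'  n1⇒n2
[42] read 'c'  n2⇒n3
[43] read 'd'  n3⇒n4  → match P0@[40:43]
[44] read 'e'  n4⇒n1 (via fail)
[45] read 'd'  n1⇒n5 (via fail)
[46] read 'c'  n5⇒n6
[47] read 'b'  n6⇒n7  → match P1@[45:47]
[48] read 'd'  n7⇒n5 (via fail)
[49] read 'b'  n5⇒n0 (via fail)
[50] read 'd'  n0⇒n5
[51] read 'e'  n5⇒n1 (via fail)
[52] read 'b'  n1⇒n0 (via fail)
[53] read 'd'  n0⇒n5
[54] read 'e'  n5⇒n1 (via fail)
[55] read 'c'  n1⇒n0 (via fail)
[56] read 'c'  n0⇒n0
[57] read 'e'  n0⇒n1
[58] read 'e'  n1⇒n2
[59] read 'c'  n2⇒n3
[60] read 'd'  n3⇒n4  → match P0@[57:60]
[61] read 'e'  n4⇒n1 (via fail)
[62] read 'e'  n1⇒n2
[63] read 'e'  n2⇒n2 (via fail)
[64] read 'e'  n2⇒n2 (via fail)
[65] read 'c'  n2⇒n3
[66] read 'd'  n3⇒n4  → match P0@[63:66]
[67] read 'c'  n4⇒n6 (via fail)
[68] read 'd'  n6⇒n5 (via fail)
[69] read 'c'  n5⇒n6
[70] read 'b'  n6⇒n7  → match P1@[68:70]
[71] read 'a'  n7⇒n0 (via fail)
[72] read 'd'  n0⇒n5
[73] read 'c'  n5⇒n6
[74] read 'b'  n6⇒n7  → match P1@[72:74]
[75] read 'b'  n7⇒n0 (via fail)
[76] read 'd'  n0⇒n5
[77] read 'c'  n5⇒n6

Matches: [[2,1],[6,1],[11,1],[15,0],[20,0],[24,0],[28,1],[34,1],[37,1],[43,0],[47,1],[60,0],[66,0],[70,1],[74,1]]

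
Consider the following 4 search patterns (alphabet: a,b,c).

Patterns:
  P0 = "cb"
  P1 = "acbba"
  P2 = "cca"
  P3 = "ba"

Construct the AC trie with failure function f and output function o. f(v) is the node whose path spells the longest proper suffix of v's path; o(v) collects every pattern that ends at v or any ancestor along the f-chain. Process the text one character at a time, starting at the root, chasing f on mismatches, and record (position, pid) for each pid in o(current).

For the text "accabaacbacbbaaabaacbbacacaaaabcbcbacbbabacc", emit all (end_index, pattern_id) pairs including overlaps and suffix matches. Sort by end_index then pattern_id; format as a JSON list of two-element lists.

Build:
Trie (insert patterns):
  n0 'ε': a→3 b→10 c→1
  n1 'c': b→2 c→8
  n2 'cb': ·  [P0 ends]
  n3 'a': c→4
  n4 'ac': b→5
  n5 'acb': b→6
  n6 'acbb': a→7
  n7 'acbba': ·  [P1 ends]
  n8 'cc': a→9
  n9 'cca': ·  [P2 ends]
  n10 'b': a→11
  n11 'ba': ·  [P3 ends]

Failure links (BFS by depth):
  fail(1) 'c': from fail(0)=0 chase 'c': 0 ⇒ 0;  out=∅∪out(0)=∅
  fail(3) 'a': from fail(0)=0 chase 'a': 0 ⇒ 0;  out=∅∪out(0)=∅
  fail(10) 'b': from fail(0)=0 chase 'b': 0 ⇒ 0;  out=∅∪out(0)=∅
  fail(2) 'cb': from fail(1)=0 chase 'b': 0 ⇒ 10;  out={0}∪out(10)={0}
  fail(4) 'ac': from fail(3)=0 chase 'c': 0 ⇒ 1;  out=∅∪out(1)=∅
  fail(8) 'cc': from fail(1)=0 chase 'c': 0 ⇒ 1;  out=∅∪out(1)=∅
  fail(11) 'ba': from fail(10)=0 chase 'a': 0 ⇒ 3;  out={3}∪out(3)={3}
  fail(5) 'acb': from fail(4)=1 chase 'b': 1 ⇒ 2;  out=∅∪out(2)={0}
  fail(9) 'cca': from fail(8)=1 chase 'a': 1→0 ⇒ 3;  out={2}∪out(3)={2}
  fail(6) 'acbb': from fail(5)=2 chase 'b': 2→10→0 ⇒ 10;  out=∅∪out(10)=∅
  fail(7) 'acbba': from fail(6)=10 chase 'a': 10 ⇒ 11;  out={1}∪out(11)={1,3}

Run:
i=0 'a': node 0→3
i=1 'c': node 3→4
i=2 'c': node 4→8 (via fail)
i=3 'a': node 8→9  ** P2@[1:3]
i=4 'b': node 9→10 (via fail)
i=5 'a': node 10→11  ** P3@[4:5]
i=6 'a': node 11→3 (via fail)
i=7 'c': node 3→4
i=8 'b': node 4→5  ** P0@[7:8]
i=9 'a': node 5→11 (via fail)  ** P3@[8:9]
i=10 'c': node 11→4 (via fail)
i=11 'b': node 4→5  ** P0@[10:11]
i=12 'b': node 5→6
i=13 'a': node 6→7  ** P1@[9:13],P3@[12:13]
i=14 'a': node 7→3 (via fail)
i=15 'a': node 3→3 (via fail)
i=16 'b': node 3→10 (via fail)
i=17 'a': node 10→11  ** P3@[16:17]
i=18 'a': node 11→3 (via fail)
i=19 'c': node 3→4
i=20 'b': node 4→5  ** P0@[19:20]
i=21 'b': node 5→6
i=22 'a': node 6→7  ** P1@[18:22],P3@[21:22]
i=23 'c': node 7→4 (via fail)
i=24 'a': node 4→3 (via fail)
i=25 'c': node 3→4
i=26 'a': node 4→3 (via fail)
i=27 'a': node 3→3 (via fail)
i=28 'a': node 3→3 (via fail)
i=29 'a': node 3→3 (via fail)
i=30 'b': node 3→10 (via fail)
i=31 'c': node 10→1 (via fail)
i=32 'b': node 1→2  ** P0@[31:32]
i=33 'c': node 2→1 (via fail)
i=34 'b': node 1→2  ** P0@[33:34]
i=35 'a': node 2→11 (via fail)  ** P3@[34:35]
i=36 'c': node 11→4 (via fail)
i=37 'b': node 4→5  ** P0@[36:37]
i=38 'b': node 5→6
i=39 'a': node 6→7  ** P1@[35:39],P3@[38:39]
i=40 'b': node 7→10 (via fail)
i=41 'a': node 10→11  ** P3@[40:41]
i=42 'c': node 11→4 (via fail)
i=43 'c': node 4→8 (via fail)

All matches (sorted): [[3,2],[5,3],[8,0],[9,3],[11,0],[13,1],[13,3],[17,3],[20,0],[22,1],[22,3],[32,0],[34,0],[35,3],[37,0],[39,1],[39,3],[41,3]]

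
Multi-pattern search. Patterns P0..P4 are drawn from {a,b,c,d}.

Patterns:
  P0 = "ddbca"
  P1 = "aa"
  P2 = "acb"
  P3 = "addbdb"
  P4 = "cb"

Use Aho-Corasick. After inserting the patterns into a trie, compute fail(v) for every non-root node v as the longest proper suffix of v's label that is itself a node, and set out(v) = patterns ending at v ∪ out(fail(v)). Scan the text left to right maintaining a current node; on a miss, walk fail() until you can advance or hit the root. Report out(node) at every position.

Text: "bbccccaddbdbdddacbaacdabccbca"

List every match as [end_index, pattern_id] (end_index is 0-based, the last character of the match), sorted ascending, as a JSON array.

Construct AC machine:
Trie (insert patterns):
  n0 'ε': a→6 c→15 d→1
  n1 'd': d→2
  n2 'dd': b→3
  n3 'ddb': c→4
  n4 'ddbc': a→5
  n5 'ddbca': ·  [P0 ends]
  n6 'a': a→7 c→8 d→10
  n7 'aa': ·  [P1 ends]
  n8 'ac': b→9
  n9 'acb': ·  [P2 ends]
  n10 'ad': d→11
  n11 'add': b→12
  n12 'addb': d→13
  n13 'addbd': b→14
  n14 'addbdb': ·  [P3 ends]
  n15 'c': b→16
  n16 'cb': ·  [P4 ends]

Failure links (BFS by depth):
  fail(1) 'd': from fail(0)=0 chase 'd': 0 ⇒ 0;  out=∅∪out(0)=∅
  fail(6) 'a': from fail(0)=0 chase 'a': 0 ⇒ 0;  out=∅∪out(0)=∅
  fail(15) 'c': from fail(0)=0 chase 'c': 0 ⇒ 0;  out=∅∪out(0)=∅
  fail(2) 'dd': from fail(1)=0 chase 'd': 0 ⇒ 1;  out=∅∪out(1)=∅
  fail(7) 'aa': from fail(6)=0 chase 'a': 0 ⇒ 6;  out={1}∪out(6)={1}
  fail(8) 'ac': from fail(6)=0 chase 'c': 0 ⇒ 15;  out=∅∪out(15)=∅
  fail(10) 'ad': from fail(6)=0 chase 'd': 0 ⇒ 1;  out=∅∪out(1)=∅
  fail(16) 'cb': from fail(15)=0 chase 'b': 0 ⇒ 0;  out={4}∪out(0)={4}
  fail(3) 'ddb': from fail(2)=1 chase 'b': 1→0 ⇒ 0;  out=∅∪out(0)=∅
  fail(9) 'acb': from fail(8)=15 chase 'b': 15 ⇒ 16;  out={2}∪out(16)={2,4}
  fail(11) 'add': from fail(10)=1 chase 'd': 1 ⇒ 2;  out=∅∪out(2)=∅
  fail(4) 'ddbc': from fail(3)=0 chase 'c': 0 ⇒ 15;  out=∅∪out(15)=∅
  fail(12) 'addb': from fail(11)=2 chase 'b': 2 ⇒ 3;  out=∅∪out(3)=∅
  fail(5) 'ddbca': from fail(4)=15 chase 'a': 15→0 ⇒ 6;  out={0}∪out(6)={0}
  fail(13) 'addbd': from fail(12)=3 chase 'd': 3→0 ⇒ 1;  out=∅∪out(1)=∅
  fail(14) 'addbdb': from fail(13)=1 chase 'b': 1→0 ⇒ 0;  out={3}∪out(0)={3}

Text stream:
[0] read 'b'  n0⇒n0
[1] read 'b'  n0⇒n0
[2] read 'c'  n0⇒n15
[3] read 'c'  n15⇒n15 ·f
[4] read 'c'  n15⇒n15 ·f
[5] read 'c'  n15⇒n15 ·f
[6] read 'a'  n15⇒n6 ·f
[7] read 'd'  n6⇒n10
[8] read 'd'  n10⇒n11
[9] read 'b'  n11⇒n12
[10] read 'd'  n12⇒n13
[11] read 'b'  n13⇒n14  → match P3@[6:11]
[12] read 'd'  n14⇒n1 ·f
[13] read 'd'  n1⇒n2
[14] read 'd'  n2⇒n2 ·f
[15] read 'a'  n2⇒n6 ·f
[16] read 'c'  n6⇒n8
[17] read 'b'  n8⇒n9  → match P2@[15:17],P4@[16:17]
[18] read 'a'  n9⇒n6 ·f
[19] read 'a'  n6⇒n7  → match P1@[18:19]
[20] read 'c'  n7⇒n8 ·f
[21] read 'd'  n8⇒n1 ·f
[22] read 'a'  n1⇒n6 ·f
[23] read 'b'  n6⇒n0 ·f
[24] read 'c'  n0⇒n15
[25] read 'c'  n15⇒n15 ·f
[26] read 'b'  n15⇒n16  → match P4@[25:26]
[27] read 'c'  n16⇒n15 ·f
[28] read 'a'  n15⇒n6 ·f

All matches (sorted): [[11,3],[17,2],[17,4],[19,1],[26,4]]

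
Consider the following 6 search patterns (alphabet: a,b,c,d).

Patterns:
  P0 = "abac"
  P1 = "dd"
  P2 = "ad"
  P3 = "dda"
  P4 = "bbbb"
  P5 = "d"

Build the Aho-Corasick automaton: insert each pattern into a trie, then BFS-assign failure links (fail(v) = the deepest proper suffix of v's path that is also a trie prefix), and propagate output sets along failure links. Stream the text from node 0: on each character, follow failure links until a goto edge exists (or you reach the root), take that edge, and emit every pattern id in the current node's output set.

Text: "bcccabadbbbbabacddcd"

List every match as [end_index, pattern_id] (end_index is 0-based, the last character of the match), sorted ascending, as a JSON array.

Build:
Trie (insert patterns):
  n0 'ε': a→1 b→9 d→5
  n1 'a': b→2 d→7
  n2 'ab': a→3
  n3 'aba': c→4
  n4 'abac': ·  ←P0
  n5 'd': d→6  ←P5
  n6 'dd': a→8  ←P1
  n7 'ad': ·  ←P2
  n8 'dda': ·  ←P3
  n9 'b': b→10
  n10 'bb': b→11
  n11 'bbb': b→12
  n12 'bbbb': ·  ←P4

BFS fail/out derivation:
  fail(1) 'a': from fail(0)=0 chase 'a': 0 ⇒ 0;  out=∅∪out(0)=∅
  fail(5) 'd': from fail(0)=0 chase 'd': 0 ⇒ 0;  out={5}∪out(0)={5}
  fail(9) 'b': from fail(0)=0 chase 'b': 0 ⇒ 0;  out=∅∪out(0)=∅
  fail(2) 'ab': from fail(1)=0 chase 'b': 0 ⇒ 9;  out=∅∪out(9)=∅
  fail(6) 'dd': from fail(5)=0 chase 'd': 0 ⇒ 5;  out={1}∪out(5)={1,5}
  fail(7) 'ad': from fail(1)=0 chase 'd': 0 ⇒ 5;  out={2}∪out(5)={2,5}
  fail(10) 'bb': from fail(9)=0 chase 'b': 0 ⇒ 9;  out=∅∪out(9)=∅
  fail(3) 'aba': from fail(2)=9 chase 'a': 9→0 ⇒ 1;  out=∅∪out(1)=∅
  fail(8) 'dda': from fail(6)=5 chase 'a': 5→0 ⇒ 1;  out={3}∪out(1)={3}
  fail(11) 'bbb': from fail(10)=9 chase 'b': 9 ⇒ 10;  out=∅∪out(10)=∅
  fail(4) 'abac': from fail(3)=1 chase 'c': 1→0 ⇒ 0;  out={0}∪out(0)={0}
  fail(12) 'bbbb': from fail(11)=10 chase 'b': 10 ⇒ 11;  out={4}∪out(11)={4}

Text stream:
i=0 'b': node 0→9
i=1 'c': node 9→0 (fail-walked)
i=2 'c': node 0→0
i=3 'c': node 0→0
i=4 'a': node 0→1
i=5 'b': node 1→2
i=6 'a': node 2→3
i=7 'd': node 3→7 (fail-walked)  emit P2@[6:7],P5@[7:7]
i=8 'b': node 7→9 (fail-walked)
i=9 'b': node 9→10
i=10 'b': node 10→11
i=11 'b': node 11→12  emit P4@[8:11]
i=12 'a': node 12→1 (fail-walked)
i=13 'b': node 1→2
i=14 'a': node 2→3
i=15 'c': node 3→4  emit P0@[12:15]
i=16 'd': node 4→5 (fail-walked)  emit P5@[16:16]
i=17 'd': node 5→6  emit P1@[16:17],P5@[17:17]
i=18 'c': node 6→0 (fail-walked)
i=19 'd': node 0→5  emit P5@[19:19]

Matches: [[7,2],[7,5],[11,4],[15,0],[16,5],[17,1],[17,5],[19,5]]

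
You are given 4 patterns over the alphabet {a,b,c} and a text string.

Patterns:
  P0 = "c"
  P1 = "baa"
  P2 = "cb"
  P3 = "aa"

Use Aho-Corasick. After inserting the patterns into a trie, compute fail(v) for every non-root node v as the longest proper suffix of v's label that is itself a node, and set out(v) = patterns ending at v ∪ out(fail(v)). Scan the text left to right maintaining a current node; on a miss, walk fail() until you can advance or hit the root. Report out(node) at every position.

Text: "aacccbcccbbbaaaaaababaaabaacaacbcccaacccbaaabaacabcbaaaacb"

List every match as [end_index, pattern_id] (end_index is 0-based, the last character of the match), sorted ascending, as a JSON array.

Build:
Trie (insert patterns):
  0='ε' goto a→6 b→2 c→1
  1='c' goto b→5  ←P0
  2='b' goto a→3
  3='ba' goto a→4
  4='baa' goto ·  ←P1
  5='cb' goto ·  ←P2
  6='a' goto a→7
  7='aa' goto ·  ←P3

BFS fail/out derivation:
  fail(1) 'c': from fail(0)=0 chase 'c': 0 ⇒ 0;  out={0}∪out(0)={0}
  fail(2) 'b': from fail(0)=0 chase 'b': 0 ⇒ 0;  out=∅∪out(0)=∅
  fail(6) 'a': from fail(0)=0 chase 'a': 0 ⇒ 0;  out=∅∪out(0)=∅
  fail(3) 'ba': from fail(2)=0 chase 'a': 0 ⇒ 6;  out=∅∪out(6)=∅
  fail(5) 'cb': from fail(1)=0 chase 'b': 0 ⇒ 2;  out={2}∪out(2)={2}
  fail(7) 'aa': from fail(6)=0 chase 'a': 0 ⇒ 6;  out={3}∪out(6)={3}
  fail(4) 'baa': from fail(3)=6 chase 'a': 6 ⇒ 7;  out={1}∪out(7)={1,3}

Run:
[0] read 'a'  n0⇒n6
[1] read 'a'  n6⇒n7  emit P3@[0:1]
[2] read 'c'  n7⇒n1 ·f  emit P0@[2:2]
[3] read 'c'  n1⇒n1 ·f  emit P0@[3:3]
[4] read 'c'  n1⇒n1 ·f  emit P0@[4:4]
[5] read 'b'  n1⇒n5  emit P2@[4:5]
[6] read 'c'  n5⇒n1 ·f  emit P0@[6:6]
[7] read 'c'  n1⇒n1 ·f  emit P0@[7:7]
[8] read 'c'  n1⇒n1 ·f  emit P0@[8:8]
[9] read 'b'  n1⇒n5  emit P2@[8:9]
[10] read 'b'  n5⇒n2 ·f
[11] read 'b'  n2⇒n2 ·f
[12] read 'a'  n2⇒n3
[13] read 'a'  n3⇒n4  emit P1@[11:13],P3@[12:13]
[14] read 'a'  n4⇒n7 ·f  emit P3@[13:14]
[15] read 'a'  n7⇒n7 ·f  emit P3@[14:15]
[16] read 'a'  n7⇒n7 ·f  emit P3@[15:16]
[17] read 'a'  n7⇒n7 ·f  emit P3@[16:17]
[18] read 'b'  n7⇒n2 ·f
[19] read 'a'  n2⇒n3
[20] read 'b'  n3⇒n2 ·f
[21] read 'a'  n2⇒n3
[22] read 'a'  n3⇒n4  emit P1@[20:22],P3@[21:22]
[23] read 'a'  n4⇒n7 ·f  emit P3@[22:23]
[24] read 'b'  n7⇒n2 ·f
[25] read 'a'  n2⇒n3
[26] read 'a'  n3⇒n4  emit P1@[24:26],P3@[25:26]
[27] read 'c'  n4⇒n1 ·f  emit P0@[27:27]
[28] read 'a'  n1⇒n6 ·f
[29] read 'a'  n6⇒n7  emit P3@[28:29]
[30] read 'c'  n7⇒n1 ·f  emit P0@[30:30]
[31] read 'b'  n1⇒n5  emit P2@[30:31]
[32] read 'c'  n5⇒n1 ·f  emit P0@[32:32]
[33] read 'c'  n1⇒n1 ·f  emit P0@[33:33]
[34] read 'c'  n1⇒n1 ·f  emit P0@[34:34]
[35] read 'a'  n1⇒n6 ·f
[36] read 'a'  n6⇒n7  emit P3@[35:36]
[37] read 'c'  n7⇒n1 ·f  emit P0@[37:37]
[38] read 'c'  n1⇒n1 ·f  emit P0@[38:38]
[39] read 'c'  n1⇒n1 ·f  emit P0@[39:39]
[40] read 'b'  n1⇒n5  emit P2@[39:40]
[41] read 'a'  n5⇒n3 ·f
[42] read 'a'  n3⇒n4  emit P1@[40:42],P3@[41:42]
[43] read 'a'  n4⇒n7 ·f  emit P3@[42:43]
[44] read 'b'  n7⇒n2 ·f
[45] read 'a'  n2⇒n3
[46] read 'a'  n3⇒n4  emit P1@[44:46],P3@[45:46]
[47] read 'c'  n4⇒n1 ·f  emit P0@[47:47]
[48] read 'a'  n1⇒n6 ·f
[49] read 'b'  n6⇒n2 ·f
[50] read 'c'  n2⇒n1 ·f  emit P0@[50:50]
[51] read 'b'  n1⇒n5  emit P2@[50:51]
[52] read 'a'  n5⇒n3 ·f
[53] read 'a'  n3⇒n4  emit P1@[51:53],P3@[52:53]
[54] read 'a'  n4⇒n7 ·f  emit P3@[53:54]
[55] read 'a'  n7⇒n7 ·f  emit P3@[54:55]
[56] read 'c'  n7⇒n1 ·f  emit P0@[56:56]
[57] read 'b'  n1⇒n5  emit P2@[56:57]

All matches (sorted): [[1,3],[2,0],[3,0],[4,0],[5,2],[6,0],[7,0],[8,0],[9,2],[13,1],[13,3],[14,3],[15,3],[16,3],[17,3],[22,1],[22,3],[23,3],[26,1],[26,3],[27,0],[29,3],[30,0],[31,2],[32,0],[33,0],[34,0],[36,3],[37,0],[38,0],[39,0],[40,2],[42,1],[42,3],[43,3],[46,1],[46,3],[47,0],[50,0],[51,2],[53,1],[53,3],[54,3],[55,3],[56,0],[57,2]]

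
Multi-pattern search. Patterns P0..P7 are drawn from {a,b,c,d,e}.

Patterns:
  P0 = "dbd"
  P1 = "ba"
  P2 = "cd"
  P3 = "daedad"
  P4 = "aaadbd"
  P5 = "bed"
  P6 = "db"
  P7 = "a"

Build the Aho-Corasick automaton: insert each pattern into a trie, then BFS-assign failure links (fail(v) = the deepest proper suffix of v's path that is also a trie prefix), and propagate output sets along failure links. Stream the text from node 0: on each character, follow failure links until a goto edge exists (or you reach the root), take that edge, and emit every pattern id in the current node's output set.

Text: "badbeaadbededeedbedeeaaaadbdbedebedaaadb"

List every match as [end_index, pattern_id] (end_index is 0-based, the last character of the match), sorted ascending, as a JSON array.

Build automaton:
Trie nodes:
  n0 'ε': a→13 b→4 c→6 d→1
  n1 'd': a→8 b→2
  n2 'db': d→3  [P6 ends]
  n3 'dbd': ·  [P0 ends]
  n4 'b': a→5 e→19
  n5 'ba': ·  [P1 ends]
  n6 'c': d→7
  n7 'cd': ·  [P2 ends]
  n8 'da': e→9
  n9 'dae': d→10
  n10 'daed': a→11
  n11 'daeda': d→12
  n12 'daedad': ·  [P3 ends]
  n13 'a': a→14  [P7 ends]
  n14 'aa': a→15
  n15 'aaa': d→16
  n16 'aaad': b→17
  n17 'aaadb': d→18
  n18 'aaadbd': ·  [P4 ends]
  n19 'be': d→20
  n20 'bed': ·  [P5 ends]

Failure links (BFS by depth):
  fail(1) 'd': from fail(0)=0 chase 'd': 0 ⇒ 0;  out=∅∪out(0)=∅
  fail(4) 'b': from fail(0)=0 chase 'b': 0 ⇒ 0;  out=∅∪out(0)=∅
  fail(6) 'c': from fail(0)=0 chase 'c': 0 ⇒ 0;  out=∅∪out(0)=∅
  fail(13) 'a': from fail(0)=0 chase 'a': 0 ⇒ 0;  out={7}∪out(0)={7}
  fail(2) 'db': from fail(1)=0 chase 'b': 0 ⇒ 4;  out={6}∪out(4)={6}
  fail(5) 'ba': from fail(4)=0 chase 'a': 0 ⇒ 13;  out={1}∪out(13)={1,7}
  fail(7) 'cd': from fail(6)=0 chase 'd': 0 ⇒ 1;  out={2}∪out(1)={2}
  fail(8) 'da': from fail(1)=0 chase 'a': 0 ⇒ 13;  out=∅∪out(13)={7}
  fail(14) 'aa': from fail(13)=0 chase 'a': 0 ⇒ 13;  out=∅∪out(13)={7}
  fail(19) 'be': from fail(4)=0 chase 'e': 0 ⇒ 0;  out=∅∪out(0)=∅
  fail(3) 'dbd': from fail(2)=4 chase 'd': 4→0 ⇒ 1;  out={0}∪out(1)={0}
  fail(9) 'dae': from fail(8)=13 chase 'e': 13→0 ⇒ 0;  out=∅∪out(0)=∅
  fail(15) 'aaa': from fail(14)=13 chase 'a': 13 ⇒ 14;  out=∅∪out(14)={7}
  fail(20) 'bed': from fail(19)=0 chase 'd': 0 ⇒ 1;  out={5}∪out(1)={5}
  fail(10) 'daed': from fail(9)=0 chase 'd': 0 ⇒ 1;  out=∅∪out(1)=∅
  fail(16) 'aaad': from fail(15)=14 chase 'd': 14→13→0 ⇒ 1;  out=∅∪out(1)=∅
  fail(11) 'daeda': from fail(10)=1 chase 'a': 1 ⇒ 8;  out=∅∪out(8)={7}
  fail(17) 'aaadb': from fail(16)=1 chase 'b': 1 ⇒ 2;  out=∅∪out(2)={6}
  fail(12) 'daedad': from fail(11)=8 chase 'd': 8→13→0 ⇒ 1;  out={3}∪out(1)={3}
  fail(18) 'aaadbd': from fail(17)=2 chase 'd': 2 ⇒ 3;  out={4}∪out(3)={0,4}

Text stream:
i=0 'b': node 0→4
i=1 'a': node 4→5  emit P1@[0:1],P7@[1:1]
i=2 'd': node 5→1 (via fail)
i=3 'b': node 1→2  emit P6@[2:3]
i=4 'e': node 2→19 (via fail)
i=5 'a': node 19→13 (via fail)  emit P7@[5:5]
i=6 'a': node 13→14  emit P7@[6:6]
i=7 'd': node 14→1 (via fail)
i=8 'b': node 1→2  emit P6@[7:8]
i=9 'e': node 2→19 (via fail)
i=10 'd': node 19→20  emit P5@[8:10]
i=11 'e': node 20→0 (via fail)
i=12 'd': node 0→1
i=13 'e': node 1→0 (via fail)
i=14 'e': node 0→0
i=15 'd': node 0→1
i=16 'b': node 1→2  emit P6@[15:16]
i=17 'e': node 2→19 (via fail)
i=18 'd': node 19→20  emit P5@[16:18]
i=19 'e': node 20→0 (via fail)
i=20 'e': node 0→0
i=21 'a': node 0→13  emit P7@[21:21]
i=22 'a': node 13→14  emit P7@[22:22]
i=23 'a': node 14→15  emit P7@[23:23]
i=24 'a': node 15→15 (via fail)  emit P7@[24:24]
i=25 'd': node 15→16
i=26 'b': node 16→17  emit P6@[25:26]
i=27 'd': node 17→18  emit P0@[25:27],P4@[22:27]
i=28 'b': node 18→2 (via fail)  emit P6@[27:28]
i=29 'e': node 2→19 (via fail)
i=30 'd': node 19→20  emit P5@[28:30]
i=31 'e': node 20→0 (via fail)
i=32 'b': node 0→4
i=33 'e': node 4→19
i=34 'd': node 19→20  emit P5@[32:34]
i=35 'a': node 20→8 (via fail)  emit P7@[35:35]
i=36 'a': node 8→14 (via fail)  emit P7@[36:36]
i=37 'a': node 14→15  emit P7@[37:37]
i=38 'd': node 15→16
i=39 'b': node 16→17  emit P6@[38:39]

All matches (sorted): [[1,1],[1,7],[3,6],[5,7],[6,7],[8,6],[10,5],[16,6],[18,5],[21,7],[22,7],[23,7],[24,7],[26,6],[27,0],[27,4],[28,6],[30,5],[34,5],[35,7],[36,7],[37,7],[39,6]]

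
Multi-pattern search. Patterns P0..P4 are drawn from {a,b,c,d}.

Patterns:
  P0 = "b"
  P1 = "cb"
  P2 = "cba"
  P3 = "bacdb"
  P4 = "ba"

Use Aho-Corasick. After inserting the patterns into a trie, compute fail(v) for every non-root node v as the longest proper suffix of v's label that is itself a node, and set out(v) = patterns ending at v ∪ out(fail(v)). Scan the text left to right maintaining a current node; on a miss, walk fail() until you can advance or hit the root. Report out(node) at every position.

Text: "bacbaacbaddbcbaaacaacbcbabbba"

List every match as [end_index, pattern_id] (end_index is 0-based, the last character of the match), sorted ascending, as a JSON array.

Build:
Trie (insert patterns):
  n0 'ε': b→1 c→2
  n1 'b': a→5  ←P0
  n2 'c': b→3
  n3 'cb': a→4  ←P1
  n4 'cba': ·  ←P2
  n5 'ba': c→6  ←P4
  n6 'bac': d→7
  n7 'bacd': b→8
  n8 'bacdb': ·  ←P3

Failure links (BFS by depth):
  n1('b'): parent n0 fail=0; on 'b' 0 → fail=0;  out {0}∪∅={0}
  n2('c'): parent n0 fail=0; on 'c' 0 → fail=0;  out ∅∪∅=∅
  n3('cb'): parent n2 fail=0; on 'b' 0 → fail=1;  out {1}∪{0}={0,1}
  n5('ba'): parent n1 fail=0; on 'a' 0 → fail=0;  out {4}∪∅={4}
  n4('cba'): parent n3 fail=1; on 'a' 1 → fail=5;  out {2}∪{4}={2,4}
  n6('bac'): parent n5 fail=0; on 'c' 0 → fail=2;  out ∅∪∅=∅
  n7('bacd'): parent n6 fail=2; on 'd' 2→0 → fail=0;  out ∅∪∅=∅
  n8('bacdb'): parent n7 fail=0; on 'b' 0 → fail=1;  out {3}∪{0}={0,3}

Run:
i=0 'b': node 0→1  emit P0@[0:0]
i=1 'a': node 1→5  emit P4@[0:1]
i=2 'c': node 5→6
i=3 'b': node 6→3 (fail-walked)  emit P0@[3:3],P1@[2:3]
i=4 'a': node 3→4  emit P2@[2:4],P4@[3:4]
i=5 'a': node 4→0 (fail-walked)
i=6 'c': node 0→2
i=7 'b': node 2→3  emit P0@[7:7],P1@[6:7]
i=8 'a': node 3→4  emit P2@[6:8],P4@[7:8]
i=9 'd': node 4→0 (fail-walked)
i=10 'd': node 0→0
i=11 'b': node 0→1  emit P0@[11:11]
i=12 'c': node 1→2 (fail-walked)
i=13 'b': node 2→3  emit P0@[13:13],P1@[12:13]
i=14 'a': node 3→4  emit P2@[12:14],P4@[13:14]
i=15 'a': node 4→0 (fail-walked)
i=16 'a': node 0→0
i=17 'c': node 0→2
i=18 'a': node 2→0 (fail-walked)
i=19 'a': node 0→0
i=20 'c': node 0→2
i=21 'b': node 2→3  emit P0@[21:21],P1@[20:21]
i=22 'c': node 3→2 (fail-walked)
i=23 'b': node 2→3  emit P0@[23:23],P1@[22:23]
i=24 'a': node 3→4  emit P2@[22:24],P4@[23:24]
i=25 'b': node 4→1 (fail-walked)  emit P0@[25:25]
i=26 'b': node 1→1 (fail-walked)  emit P0@[26:26]
i=27 'b': node 1→1 (fail-walked)  emit P0@[27:27]
i=28 'a': node 1→5  emit P4@[27:28]

Matches: [[0,0],[1,4],[3,0],[3,1],[4,2],[4,4],[7,0],[7,1],[8,2],[8,4],[11,0],[13,0],[13,1],[14,2],[14,4],[21,0],[21,1],[23,0],[23,1],[24,2],[24,4],[25,0],[26,0],[27,0],[28,4]]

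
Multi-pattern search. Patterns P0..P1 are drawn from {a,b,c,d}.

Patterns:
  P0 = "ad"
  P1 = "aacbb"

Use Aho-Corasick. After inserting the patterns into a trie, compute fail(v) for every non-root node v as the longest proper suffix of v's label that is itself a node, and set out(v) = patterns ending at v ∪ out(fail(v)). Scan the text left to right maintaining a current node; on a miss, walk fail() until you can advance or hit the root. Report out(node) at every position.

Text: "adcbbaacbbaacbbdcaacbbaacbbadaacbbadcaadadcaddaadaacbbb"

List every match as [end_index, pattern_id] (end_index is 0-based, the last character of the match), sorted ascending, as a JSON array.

Build:
Trie nodes:
  0='ε' goto a→1
  1='a' goto a→3 d→2
  2='ad' goto ·  ←P0
  3='aa' goto c→4
  4='aac' goto b→5
  5='aacb' goto b→6
  6='aacbb' goto ·  ←P1

Failure links (BFS by depth):
  fail(1) 'a': from fail(0)=0 chase 'a': 0 ⇒ 0;  out=∅∪out(0)=∅
  fail(2) 'ad': from fail(1)=0 chase 'd': 0 ⇒ 0;  out={0}∪out(0)={0}
  fail(3) 'aa': from fail(1)=0 chase 'a': 0 ⇒ 1;  out=∅∪out(1)=∅
  fail(4) 'aac': from fail(3)=1 chase 'c': 1→0 ⇒ 0;  out=∅∪out(0)=∅
  fail(5) 'aacb': from fail(4)=0 chase 'b': 0 ⇒ 0;  out=∅∪out(0)=∅
  fail(6) 'aacbb': from fail(5)=0 chase 'b': 0 ⇒ 0;  out={1}∪out(0)={1}

Text stream:
i=0 'a': node 0→1
i=1 'd': node 1→2  ** P0@[0:1]
i=2 'c': node 2→0 (fail-walked)
i=3 'b': node 0→0
i=4 'b': node 0→0
i=5 'a': node 0→1
i=6 'a': node 1→3
i=7 'c': node 3→4
i=8 'b': node 4→5
i=9 'b': node 5→6  ** P1@[5:9]
i=10 'a': node 6→1 (fail-walked)
i=11 'a': node 1→3
i=12 'c': node 3→4
i=13 'b': node 4→5
i=14 'b': node 5→6  ** P1@[10:14]
i=15 'd': node 6→0 (fail-walked)
i=16 'c': node 0→0
i=17 'a': node 0→1
i=18 'a': node 1→3
i=19 'c': node 3→4
i=20 'b': node 4→5
i=21 'b': node 5→6  ** P1@[17:21]
i=22 'a': node 6→1 (fail-walked)
i=23 'a': node 1→3
i=24 'c': node 3→4
i=25 'b': node 4→5
i=26 'b': node 5→6  ** P1@[22:26]
i=27 'a': node 6→1 (fail-walked)
i=28 'd': node 1→2  ** P0@[27:28]
i=29 'a': node 2→1 (fail-walked)
i=30 'a': node 1→3
i=31 'c': node 3→4
i=32 'b': node 4→5
i=33 'b': node 5→6  ** P1@[29:33]
i=34 'a': node 6→1 (fail-walked)
i=35 'd': node 1→2  ** P0@[34:35]
i=36 'c': node 2→0 (fail-walked)
i=37 'a': node 0→1
i=38 'a': node 1→3
i=39 'd': node 3→2 (fail-walked)  ** P0@[38:39]
i=40 'a': node 2→1 (fail-walked)
i=41 'd': node 1→2  ** P0@[40:41]
i=42 'c': node 2→0 (fail-walked)
i=43 'a': node 0→1
i=44 'd': node 1→2  ** P0@[43:44]
i=45 'd': node 2→0 (fail-walked)
i=46 'a': node 0→1
i=47 'a': node 1→3
i=48 'd': node 3→2 (fail-walked)  ** P0@[47:48]
i=49 'a': node 2→1 (fail-walked)
i=50 'a': node 1→3
i=51 'c': node 3→4
i=52 'b': node 4→5
i=53 'b': node 5→6  ** P1@[49:53]
i=54 'b': node 6→0 (fail-walked)

Matches: [[1,0],[9,1],[14,1],[21,1],[26,1],[28,0],[33,1],[35,0],[39,0],[41,0],[44,0],[48,0],[53,1]]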